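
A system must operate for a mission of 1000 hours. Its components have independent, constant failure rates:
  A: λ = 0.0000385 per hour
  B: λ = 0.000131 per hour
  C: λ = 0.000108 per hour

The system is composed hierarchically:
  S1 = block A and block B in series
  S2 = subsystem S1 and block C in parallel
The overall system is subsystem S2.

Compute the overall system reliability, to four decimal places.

0.9840

R(A) = exp(−0.0000385 × 1000) = 0.962232
R(B) = exp(−0.000131 × 1000) = 0.877218
R(C) = exp(−0.000108 × 1000) = 0.897628
Series (A and B): 0.962232 × 0.877218 = 0.844087
Parallel ([0.844087] and C): 1 − (1 − 0.844087)(1 − 0.897628) = 0.9840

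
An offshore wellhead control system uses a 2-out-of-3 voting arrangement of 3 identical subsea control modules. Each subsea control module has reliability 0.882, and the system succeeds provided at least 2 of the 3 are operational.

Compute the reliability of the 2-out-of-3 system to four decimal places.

R = Σ_{i=2}^{3} C(3,i) p^i (1−p)^{3−i} with p = 0.882
C(3,2)·0.882^2·0.118^1 = 0.275385
C(3,3)·0.882^3·0.118^0 = 0.686129
Sum = 0.9615

0.9615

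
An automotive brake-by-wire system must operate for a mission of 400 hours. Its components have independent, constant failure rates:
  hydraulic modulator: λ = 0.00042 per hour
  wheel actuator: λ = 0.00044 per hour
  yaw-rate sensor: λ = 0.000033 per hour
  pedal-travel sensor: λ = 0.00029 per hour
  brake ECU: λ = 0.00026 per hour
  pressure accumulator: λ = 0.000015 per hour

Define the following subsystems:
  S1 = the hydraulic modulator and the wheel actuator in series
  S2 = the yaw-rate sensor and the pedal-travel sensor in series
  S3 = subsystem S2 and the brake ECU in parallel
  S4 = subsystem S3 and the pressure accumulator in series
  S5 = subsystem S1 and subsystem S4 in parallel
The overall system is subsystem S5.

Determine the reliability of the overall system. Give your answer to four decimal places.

0.9948

R(hydraulic modulator) = exp(−0.00042 × 400) = 0.845354
R(wheel actuator) = exp(−0.00044 × 400) = 0.838618
R(yaw-rate sensor) = exp(−0.000033 × 400) = 0.986887
R(pedal-travel sensor) = exp(−0.00029 × 400) = 0.890475
R(brake ECU) = exp(−0.00026 × 400) = 0.901225
R(pressure accumulator) = exp(−0.000015 × 400) = 0.994018
Series (hydraulic modulator and wheel actuator): 0.845354 × 0.838618 = 0.708929
Series (yaw-rate sensor and pedal-travel sensor): 0.986887 × 0.890475 = 0.878798
Parallel ([0.878798] and brake ECU): 1 − (1 − 0.878798)(1 − 0.901225) = 0.988028
Series ([0.988028] and pressure accumulator): 0.988028 × 0.994018 = 0.982118
Parallel ([0.708929] and [0.982118]): 1 − (1 − 0.708929)(1 − 0.982118) = 0.9948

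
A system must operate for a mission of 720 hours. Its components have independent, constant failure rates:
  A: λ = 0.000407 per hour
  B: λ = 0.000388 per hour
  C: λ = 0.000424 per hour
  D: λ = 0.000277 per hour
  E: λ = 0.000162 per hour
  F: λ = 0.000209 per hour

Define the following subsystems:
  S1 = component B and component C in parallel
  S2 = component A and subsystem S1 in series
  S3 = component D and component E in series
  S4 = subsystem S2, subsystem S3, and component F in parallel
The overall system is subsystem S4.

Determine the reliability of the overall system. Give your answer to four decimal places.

0.9886

R(A) = exp(−0.000407 × 720) = 0.745992
R(B) = exp(−0.000388 × 720) = 0.756268
R(C) = exp(−0.000424 × 720) = 0.736917
R(D) = exp(−0.000277 × 720) = 0.819189
R(E) = exp(−0.000162 × 720) = 0.889906
R(F) = exp(−0.000209 × 720) = 0.860295
Parallel (B and C): 1 − (1 − 0.756268)(1 − 0.736917) = 0.935878
Series (A and [0.935878]): 0.745992 × 0.935878 = 0.698158
Series (D and E): 0.819189 × 0.889906 = 0.729001
Parallel ([0.698158], [0.729001], and F): 1 − (1 − 0.698158)(1 − 0.729001)(1 − 0.860295) = 0.9886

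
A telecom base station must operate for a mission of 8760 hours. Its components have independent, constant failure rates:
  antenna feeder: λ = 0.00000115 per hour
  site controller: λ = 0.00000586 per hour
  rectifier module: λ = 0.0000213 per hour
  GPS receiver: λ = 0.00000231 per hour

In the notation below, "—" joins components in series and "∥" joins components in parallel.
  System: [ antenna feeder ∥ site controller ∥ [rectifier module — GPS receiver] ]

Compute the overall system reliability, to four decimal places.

0.9999

R(antenna feeder) = exp(−0.00000115 × 8760) = 0.989977
R(site controller) = exp(−0.00000586 × 8760) = 0.949962
R(rectifier module) = exp(−0.0000213 × 8760) = 0.829786
R(GPS receiver) = exp(−0.00000231 × 8760) = 0.979968
Series (rectifier module and GPS receiver): 0.829786 × 0.979968 = 0.813164
Parallel (antenna feeder, site controller, and [0.813164]): 1 − (1 − 0.989977)(1 − 0.949962)(1 − 0.813164) = 0.9999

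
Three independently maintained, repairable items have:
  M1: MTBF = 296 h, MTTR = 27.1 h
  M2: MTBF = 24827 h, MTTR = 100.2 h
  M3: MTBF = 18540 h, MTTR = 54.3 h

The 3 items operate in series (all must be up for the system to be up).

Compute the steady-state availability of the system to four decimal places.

A(M1) = MTBF/(MTBF+MTTR) = 296/(296+27.1) = 0.916125
A(M2) = MTBF/(MTBF+MTTR) = 24827/(24827+100.2) = 0.995980
A(M3) = MTBF/(MTBF+MTTR) = 18540/(18540+54.3) = 0.997080
Series availability: 0.916125 × 0.995980 × 0.997080 = 0.9098

0.9098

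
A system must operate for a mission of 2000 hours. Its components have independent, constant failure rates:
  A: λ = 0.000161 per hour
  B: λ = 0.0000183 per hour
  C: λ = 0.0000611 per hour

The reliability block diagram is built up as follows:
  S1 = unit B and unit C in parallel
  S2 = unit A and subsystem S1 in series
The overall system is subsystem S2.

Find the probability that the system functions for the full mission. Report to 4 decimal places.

0.7217

R(A) = exp(−0.000161 × 2000) = 0.724698
R(B) = exp(−0.0000183 × 2000) = 0.964062
R(C) = exp(−0.0000611 × 2000) = 0.884971
Parallel (B and C): 1 − (1 − 0.964062)(1 − 0.884971) = 0.995866
Series (A and [0.995866]): 0.724698 × 0.995866 = 0.7217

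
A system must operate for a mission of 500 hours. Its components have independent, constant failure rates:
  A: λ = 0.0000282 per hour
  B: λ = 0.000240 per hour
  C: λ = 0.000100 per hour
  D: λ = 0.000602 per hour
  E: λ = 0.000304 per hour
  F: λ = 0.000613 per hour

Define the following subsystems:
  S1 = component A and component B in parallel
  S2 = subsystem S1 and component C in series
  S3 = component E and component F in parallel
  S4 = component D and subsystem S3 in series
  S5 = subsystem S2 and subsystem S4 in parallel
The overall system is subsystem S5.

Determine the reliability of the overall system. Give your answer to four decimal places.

0.9855

R(A) = exp(−0.0000282 × 500) = 0.985999
R(B) = exp(−0.000240 × 500) = 0.886920
R(C) = exp(−0.000100 × 500) = 0.951229
R(D) = exp(−0.000602 × 500) = 0.740078
R(E) = exp(−0.000304 × 500) = 0.858988
R(F) = exp(−0.000613 × 500) = 0.736019
Parallel (A and B): 1 − (1 − 0.985999)(1 − 0.886920) = 0.998417
Series ([0.998417] and C): 0.998417 × 0.951229 = 0.949723
Parallel (E and F): 1 − (1 − 0.858988)(1 − 0.736019) = 0.962776
Series (D and [0.962776]): 0.740078 × 0.962776 = 0.712529
Parallel ([0.949723] and [0.712529]): 1 − (1 − 0.949723)(1 − 0.712529) = 0.9855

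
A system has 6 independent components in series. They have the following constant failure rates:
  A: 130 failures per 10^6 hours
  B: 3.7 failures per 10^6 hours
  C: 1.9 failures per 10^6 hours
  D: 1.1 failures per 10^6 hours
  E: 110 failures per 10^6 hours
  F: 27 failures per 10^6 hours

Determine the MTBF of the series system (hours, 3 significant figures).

Series of exponential components: λ_sys = Σ λ_i
λ_sys = 0.00013 + 0.0000037 + 0.0000019 + 0.0000011 + 0.00011 + 0.000027 = 2.7370e-04 /h
MTBF = 1 / λ_sys = 3650 h

3650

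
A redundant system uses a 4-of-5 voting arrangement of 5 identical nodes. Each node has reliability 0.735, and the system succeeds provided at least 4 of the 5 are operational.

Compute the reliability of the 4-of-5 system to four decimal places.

0.6012

R = Σ_{i=4}^{5} C(5,i) p^i (1−p)^{5−i} with p = 0.735
C(5,4)·0.735^4·0.265^1 = 0.386692
C(5,5)·0.735^5·0.265^0 = 0.214505
Sum = 0.6012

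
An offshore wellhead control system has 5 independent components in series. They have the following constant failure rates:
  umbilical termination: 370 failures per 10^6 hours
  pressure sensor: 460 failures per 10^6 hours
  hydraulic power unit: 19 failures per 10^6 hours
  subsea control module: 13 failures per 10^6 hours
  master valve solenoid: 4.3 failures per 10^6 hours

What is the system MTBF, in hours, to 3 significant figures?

1150

Series of exponential components: λ_sys = Σ λ_i
λ_sys = 0.00037 + 0.00046 + 0.000019 + 0.000013 + 0.0000043 = 8.6630e-04 /h
MTBF = 1 / λ_sys = 1150 h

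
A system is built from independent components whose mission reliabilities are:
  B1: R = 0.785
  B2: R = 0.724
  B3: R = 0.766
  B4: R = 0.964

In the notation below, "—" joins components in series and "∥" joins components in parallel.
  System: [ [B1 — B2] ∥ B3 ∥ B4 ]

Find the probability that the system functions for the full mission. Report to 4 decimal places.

Series (B1 and B2): 0.785000 × 0.724000 = 0.568340
Parallel ([0.568340], B3, and B4): 1 − (1 − 0.568340)(1 − 0.766000)(1 − 0.964000) = 0.9964

0.9964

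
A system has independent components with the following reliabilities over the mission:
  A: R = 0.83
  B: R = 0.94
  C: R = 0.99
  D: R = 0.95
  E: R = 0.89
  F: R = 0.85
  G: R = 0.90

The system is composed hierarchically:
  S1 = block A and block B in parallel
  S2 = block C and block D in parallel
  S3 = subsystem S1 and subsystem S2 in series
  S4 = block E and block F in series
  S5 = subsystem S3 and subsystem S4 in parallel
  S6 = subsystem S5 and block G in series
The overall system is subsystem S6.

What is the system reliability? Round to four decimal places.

0.8977

Parallel (A and B): 1 − (1 − 0.830000)(1 − 0.940000) = 0.989800
Parallel (C and D): 1 − (1 − 0.990000)(1 − 0.950000) = 0.999500
Series ([0.989800] and [0.999500]): 0.989800 × 0.999500 = 0.989305
Series (E and F): 0.890000 × 0.850000 = 0.756500
Parallel ([0.989305] and [0.756500]): 1 − (1 − 0.989305)(1 − 0.756500) = 0.997396
Series ([0.997396] and G): 0.997396 × 0.900000 = 0.8977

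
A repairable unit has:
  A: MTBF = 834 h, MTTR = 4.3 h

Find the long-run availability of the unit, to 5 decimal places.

0.99487

A(A) = MTBF/(MTBF+MTTR) = 834/(834+4.3) = 0.99487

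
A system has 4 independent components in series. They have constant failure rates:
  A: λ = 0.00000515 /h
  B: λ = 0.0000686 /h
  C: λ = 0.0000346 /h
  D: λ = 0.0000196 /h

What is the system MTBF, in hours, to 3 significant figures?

Series of exponential components: λ_sys = Σ λ_i
λ_sys = 0.00000515 + 0.0000686 + 0.0000346 + 0.0000196 = 1.2795e-04 /h
MTBF = 1 / λ_sys = 7820 h

7820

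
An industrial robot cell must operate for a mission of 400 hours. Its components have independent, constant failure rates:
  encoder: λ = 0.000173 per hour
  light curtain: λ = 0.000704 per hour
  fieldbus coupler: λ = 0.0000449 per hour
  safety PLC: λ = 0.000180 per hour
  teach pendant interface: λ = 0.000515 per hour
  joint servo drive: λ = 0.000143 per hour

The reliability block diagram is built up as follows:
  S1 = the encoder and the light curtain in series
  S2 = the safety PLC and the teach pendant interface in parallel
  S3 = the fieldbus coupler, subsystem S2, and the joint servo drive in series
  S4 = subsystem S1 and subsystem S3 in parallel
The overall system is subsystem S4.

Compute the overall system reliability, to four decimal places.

0.9750

R(encoder) = exp(−0.000173 × 400) = 0.933140
R(light curtain) = exp(−0.000704 × 400) = 0.754575
R(fieldbus coupler) = exp(−0.0000449 × 400) = 0.982200
R(safety PLC) = exp(−0.000180 × 400) = 0.930531
R(teach pendant interface) = exp(−0.000515 × 400) = 0.813833
R(joint servo drive) = exp(−0.000143 × 400) = 0.944405
Series (encoder and light curtain): 0.933140 × 0.754575 = 0.704124
Parallel (safety PLC and teach pendant interface): 1 − (1 − 0.930531)(1 − 0.813833) = 0.987067
Series (fieldbus coupler, [0.987067], and joint servo drive): 0.982200 × 0.987067 × 0.944405 = 0.915598
Parallel ([0.704124] and [0.915598]): 1 − (1 − 0.704124)(1 − 0.915598) = 0.9750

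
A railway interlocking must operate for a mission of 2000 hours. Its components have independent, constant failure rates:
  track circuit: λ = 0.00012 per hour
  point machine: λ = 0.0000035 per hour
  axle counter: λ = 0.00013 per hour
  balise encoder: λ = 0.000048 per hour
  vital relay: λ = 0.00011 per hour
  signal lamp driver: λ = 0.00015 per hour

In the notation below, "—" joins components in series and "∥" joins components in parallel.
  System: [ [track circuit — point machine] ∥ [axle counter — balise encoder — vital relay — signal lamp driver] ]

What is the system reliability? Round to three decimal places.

R(track circuit) = exp(−0.00012 × 2000) = 0.78663
R(point machine) = exp(−0.0000035 × 2000) = 0.99302
R(axle counter) = exp(−0.00013 × 2000) = 0.77105
R(balise encoder) = exp(−0.000048 × 2000) = 0.90846
R(vital relay) = exp(−0.00011 × 2000) = 0.80252
R(signal lamp driver) = exp(−0.00015 × 2000) = 0.74082
Series (track circuit and point machine): 0.78663 × 0.99302 = 0.78114
Series (axle counter, balise encoder, vital relay, and signal lamp driver): 0.77105 × 0.90846 × 0.80252 × 0.74082 = 0.41644
Parallel ([0.78114] and [0.41644]): 1 − (1 − 0.78114)(1 − 0.41644) = 0.872

0.872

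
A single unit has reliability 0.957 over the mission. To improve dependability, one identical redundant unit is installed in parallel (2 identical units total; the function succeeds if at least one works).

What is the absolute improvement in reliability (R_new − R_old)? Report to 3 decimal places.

R_before = 0.957
R_after = 1 − (1 − 0.957)^2 = 0.998
ΔR = 0.998 − 0.957 = 0.041

0.041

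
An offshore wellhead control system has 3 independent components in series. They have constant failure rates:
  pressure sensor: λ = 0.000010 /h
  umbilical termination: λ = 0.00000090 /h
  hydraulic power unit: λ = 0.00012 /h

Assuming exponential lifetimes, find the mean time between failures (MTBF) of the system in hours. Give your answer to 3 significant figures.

Series of exponential components: λ_sys = Σ λ_i
λ_sys = 0.000010 + 0.00000090 + 0.00012 = 1.3090e-04 /h
MTBF = 1 / λ_sys = 7640 h

7640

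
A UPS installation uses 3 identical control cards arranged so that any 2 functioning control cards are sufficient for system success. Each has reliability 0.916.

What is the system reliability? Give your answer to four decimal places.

R = Σ_{i=2}^{3} C(3,i) p^i (1−p)^{3−i} with p = 0.916
C(3,2)·0.916^2·0.084^1 = 0.211442
C(3,3)·0.916^3·0.084^0 = 0.768575
Sum = 0.9800

0.9800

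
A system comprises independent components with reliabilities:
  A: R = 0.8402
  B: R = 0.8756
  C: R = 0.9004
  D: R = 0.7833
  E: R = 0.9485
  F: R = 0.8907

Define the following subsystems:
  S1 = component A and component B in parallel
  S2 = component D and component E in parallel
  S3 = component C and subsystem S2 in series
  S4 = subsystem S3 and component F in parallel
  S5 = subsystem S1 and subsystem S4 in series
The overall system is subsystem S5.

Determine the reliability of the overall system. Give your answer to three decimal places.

Parallel (A and B): 1 − (1 − 0.84020)(1 − 0.87560) = 0.98012
Parallel (D and E): 1 − (1 − 0.78330)(1 − 0.94850) = 0.98884
Series (C and [0.98884]): 0.90040 × 0.98884 = 0.89035
Parallel ([0.89035] and F): 1 − (1 − 0.89035)(1 − 0.89070) = 0.98802
Series ([0.98012] and [0.98802]): 0.98012 × 0.98802 = 0.968

0.968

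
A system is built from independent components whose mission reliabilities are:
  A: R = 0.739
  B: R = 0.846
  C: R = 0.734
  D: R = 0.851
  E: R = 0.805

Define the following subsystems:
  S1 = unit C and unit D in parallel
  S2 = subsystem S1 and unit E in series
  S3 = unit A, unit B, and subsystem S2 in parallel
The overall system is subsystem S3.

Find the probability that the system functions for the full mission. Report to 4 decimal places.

0.9909

Parallel (C and D): 1 − (1 − 0.734000)(1 − 0.851000) = 0.960366
Series ([0.960366] and E): 0.960366 × 0.805000 = 0.773095
Parallel (A, B, and [0.773095]): 1 − (1 − 0.739000)(1 − 0.846000)(1 − 0.773095) = 0.9909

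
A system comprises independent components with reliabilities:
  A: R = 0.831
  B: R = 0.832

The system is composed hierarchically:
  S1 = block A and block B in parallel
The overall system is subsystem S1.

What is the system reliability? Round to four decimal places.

0.9716

Parallel (A and B): 1 − (1 − 0.831000)(1 − 0.832000) = 0.9716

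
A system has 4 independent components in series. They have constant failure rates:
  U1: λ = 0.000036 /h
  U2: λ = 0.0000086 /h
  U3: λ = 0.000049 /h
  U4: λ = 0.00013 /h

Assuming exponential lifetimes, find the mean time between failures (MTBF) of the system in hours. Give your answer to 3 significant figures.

Series of exponential components: λ_sys = Σ λ_i
λ_sys = 0.000036 + 0.0000086 + 0.000049 + 0.00013 = 2.2360e-04 /h
MTBF = 1 / λ_sys = 4470 h

4470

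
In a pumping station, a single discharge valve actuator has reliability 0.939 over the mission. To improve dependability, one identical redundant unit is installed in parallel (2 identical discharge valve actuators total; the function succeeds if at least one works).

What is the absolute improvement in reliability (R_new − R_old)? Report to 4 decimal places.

R_before = 0.939
R_after = 1 − (1 − 0.939)^2 = 0.9963
ΔR = 0.9963 − 0.939 = 0.0573

0.0573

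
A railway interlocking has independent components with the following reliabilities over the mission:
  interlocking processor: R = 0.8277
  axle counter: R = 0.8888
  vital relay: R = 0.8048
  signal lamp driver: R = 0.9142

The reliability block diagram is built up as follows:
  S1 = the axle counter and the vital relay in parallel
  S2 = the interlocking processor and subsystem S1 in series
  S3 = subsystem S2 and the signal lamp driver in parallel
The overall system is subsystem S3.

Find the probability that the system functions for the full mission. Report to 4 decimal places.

Parallel (axle counter and vital relay): 1 − (1 − 0.888800)(1 − 0.804800) = 0.978294
Series (interlocking processor and [0.978294]): 0.827700 × 0.978294 = 0.809734
Parallel ([0.809734] and signal lamp driver): 1 − (1 − 0.809734)(1 − 0.914200) = 0.9837

0.9837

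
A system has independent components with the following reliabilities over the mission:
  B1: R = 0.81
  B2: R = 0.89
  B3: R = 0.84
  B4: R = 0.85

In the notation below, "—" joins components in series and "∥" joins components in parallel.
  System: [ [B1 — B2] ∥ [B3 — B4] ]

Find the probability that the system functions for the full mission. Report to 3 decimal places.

Series (B1 and B2): 0.81000 × 0.89000 = 0.72090
Series (B3 and B4): 0.84000 × 0.85000 = 0.71400
Parallel ([0.72090] and [0.71400]): 1 − (1 − 0.72090)(1 − 0.71400) = 0.920

0.920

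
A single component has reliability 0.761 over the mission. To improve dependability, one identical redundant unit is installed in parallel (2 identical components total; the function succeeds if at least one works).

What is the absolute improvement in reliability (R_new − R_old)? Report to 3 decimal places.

0.182

R_before = 0.761
R_after = 1 − (1 − 0.761)^2 = 0.943
ΔR = 0.943 − 0.761 = 0.182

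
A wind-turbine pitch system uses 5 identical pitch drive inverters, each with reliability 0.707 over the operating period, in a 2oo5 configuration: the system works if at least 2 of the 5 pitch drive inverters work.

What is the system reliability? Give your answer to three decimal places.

R = Σ_{i=2}^{5} C(5,i) p^i (1−p)^{5−i} with p = 0.707
C(5,2)·0.707^2·0.293^3 = 0.12573
C(5,3)·0.707^3·0.293^2 = 0.30338
C(5,4)·0.707^4·0.293^1 = 0.36603
C(5,5)·0.707^5·0.293^0 = 0.17664
Sum = 0.972

0.972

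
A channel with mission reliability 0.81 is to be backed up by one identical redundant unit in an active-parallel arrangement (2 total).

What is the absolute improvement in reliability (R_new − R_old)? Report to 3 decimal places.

R_before = 0.81
R_after = 1 − (1 − 0.81)^2 = 0.964
ΔR = 0.964 − 0.81 = 0.154

0.154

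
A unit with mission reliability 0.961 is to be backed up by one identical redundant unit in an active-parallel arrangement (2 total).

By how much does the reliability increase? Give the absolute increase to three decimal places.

0.037

R_before = 0.961
R_after = 1 − (1 − 0.961)^2 = 0.998
ΔR = 0.998 − 0.961 = 0.037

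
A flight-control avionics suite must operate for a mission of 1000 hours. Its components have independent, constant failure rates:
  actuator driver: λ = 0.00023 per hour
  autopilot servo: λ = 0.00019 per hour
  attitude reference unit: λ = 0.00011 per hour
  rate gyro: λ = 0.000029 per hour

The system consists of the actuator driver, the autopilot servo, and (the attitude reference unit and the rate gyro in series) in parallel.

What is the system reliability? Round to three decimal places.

R(actuator driver) = exp(−0.00023 × 1000) = 0.79453
R(autopilot servo) = exp(−0.00019 × 1000) = 0.82696
R(attitude reference unit) = exp(−0.00011 × 1000) = 0.89583
R(rate gyro) = exp(−0.000029 × 1000) = 0.97142
Series (attitude reference unit and rate gyro): 0.89583 × 0.97142 = 0.87023
Parallel (actuator driver, autopilot servo, and [0.87023]): 1 − (1 − 0.79453)(1 − 0.82696)(1 − 0.87023) = 0.995

0.995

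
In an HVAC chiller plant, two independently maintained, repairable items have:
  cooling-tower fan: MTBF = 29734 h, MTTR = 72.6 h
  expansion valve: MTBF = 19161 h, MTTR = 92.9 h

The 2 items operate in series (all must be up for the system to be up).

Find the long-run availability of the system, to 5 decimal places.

A(cooling-tower fan) = MTBF/(MTBF+MTTR) = 29734/(29734+72.6) = 0.997564
A(expansion valve) = MTBF/(MTBF+MTTR) = 19161/(19161+92.9) = 0.995175
Series availability: 0.997564 × 0.995175 = 0.99275

0.99275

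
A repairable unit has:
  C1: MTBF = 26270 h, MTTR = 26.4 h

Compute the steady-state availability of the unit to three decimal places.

0.999

A(C1) = MTBF/(MTBF+MTTR) = 26270/(26270+26.4) = 0.999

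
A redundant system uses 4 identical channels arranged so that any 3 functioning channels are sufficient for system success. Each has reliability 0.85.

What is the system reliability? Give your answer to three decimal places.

0.890

R = Σ_{i=3}^{4} C(4,i) p^i (1−p)^{4−i} with p = 0.85
C(4,3)·0.85^3·0.15^1 = 0.36848
C(4,4)·0.85^4·0.15^0 = 0.52201
Sum = 0.890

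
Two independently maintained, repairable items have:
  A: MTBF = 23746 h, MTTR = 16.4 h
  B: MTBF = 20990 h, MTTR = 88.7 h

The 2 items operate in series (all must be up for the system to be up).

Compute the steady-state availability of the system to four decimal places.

0.9951

A(A) = MTBF/(MTBF+MTTR) = 23746/(23746+16.4) = 0.999310
A(B) = MTBF/(MTBF+MTTR) = 20990/(20990+88.7) = 0.995792
Series availability: 0.999310 × 0.995792 = 0.9951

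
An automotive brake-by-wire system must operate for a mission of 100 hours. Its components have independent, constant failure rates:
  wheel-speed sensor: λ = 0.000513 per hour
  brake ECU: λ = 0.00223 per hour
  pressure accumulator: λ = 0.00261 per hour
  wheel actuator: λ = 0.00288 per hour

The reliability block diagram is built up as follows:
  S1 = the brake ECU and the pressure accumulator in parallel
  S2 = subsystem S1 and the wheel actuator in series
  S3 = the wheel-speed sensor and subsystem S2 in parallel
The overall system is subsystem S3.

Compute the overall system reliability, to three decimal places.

0.986

R(wheel-speed sensor) = exp(−0.000513 × 100) = 0.94999
R(brake ECU) = exp(−0.00223 × 100) = 0.80011
R(pressure accumulator) = exp(−0.00261 × 100) = 0.77028
R(wheel actuator) = exp(−0.00288 × 100) = 0.74976
Parallel (brake ECU and pressure accumulator): 1 − (1 − 0.80011)(1 − 0.77028) = 0.95408
Series ([0.95408] and wheel actuator): 0.95408 × 0.74976 = 0.71533
Parallel (wheel-speed sensor and [0.71533]): 1 − (1 − 0.94999)(1 − 0.71533) = 0.986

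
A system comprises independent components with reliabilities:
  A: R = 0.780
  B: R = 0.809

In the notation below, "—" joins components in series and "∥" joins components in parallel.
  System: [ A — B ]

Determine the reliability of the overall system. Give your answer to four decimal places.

Series (A and B): 0.780000 × 0.809000 = 0.6310

0.6310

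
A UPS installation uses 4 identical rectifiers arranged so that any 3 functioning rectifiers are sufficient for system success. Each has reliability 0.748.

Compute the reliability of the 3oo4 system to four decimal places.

0.7349

R = Σ_{i=3}^{4} C(4,i) p^i (1−p)^{4−i} with p = 0.748
C(4,3)·0.748^3·0.252^1 = 0.421857
C(4,4)·0.748^4·0.252^0 = 0.313045
Sum = 0.7349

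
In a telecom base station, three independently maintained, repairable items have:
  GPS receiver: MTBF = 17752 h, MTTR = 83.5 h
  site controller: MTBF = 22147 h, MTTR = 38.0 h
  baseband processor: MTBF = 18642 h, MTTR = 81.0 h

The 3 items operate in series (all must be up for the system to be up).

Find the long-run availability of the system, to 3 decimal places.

0.989

A(GPS receiver) = MTBF/(MTBF+MTTR) = 17752/(17752+83.5) = 0.995318
A(site controller) = MTBF/(MTBF+MTTR) = 22147/(22147+38.0) = 0.998287
A(baseband processor) = MTBF/(MTBF+MTTR) = 18642/(18642+81.0) = 0.995674
Series availability: 0.995318 × 0.998287 × 0.995674 = 0.989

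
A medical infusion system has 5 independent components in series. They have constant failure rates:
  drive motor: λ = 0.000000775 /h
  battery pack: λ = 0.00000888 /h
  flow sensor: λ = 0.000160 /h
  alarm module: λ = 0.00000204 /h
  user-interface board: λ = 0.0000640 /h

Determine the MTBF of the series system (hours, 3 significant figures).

Series of exponential components: λ_sys = Σ λ_i
λ_sys = 0.000000775 + 0.00000888 + 0.000160 + 0.00000204 + 0.0000640 = 2.3570e-04 /h
MTBF = 1 / λ_sys = 4240 h

4240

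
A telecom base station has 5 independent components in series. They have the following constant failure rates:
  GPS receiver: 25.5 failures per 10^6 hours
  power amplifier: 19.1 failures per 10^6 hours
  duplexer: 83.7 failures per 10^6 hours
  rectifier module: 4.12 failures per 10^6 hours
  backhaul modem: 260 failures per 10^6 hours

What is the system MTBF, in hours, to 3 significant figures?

Series of exponential components: λ_sys = Σ λ_i
λ_sys = 0.0000255 + 0.0000191 + 0.0000837 + 0.00000412 + 0.000260 = 3.9242e-04 /h
MTBF = 1 / λ_sys = 2550 h

2550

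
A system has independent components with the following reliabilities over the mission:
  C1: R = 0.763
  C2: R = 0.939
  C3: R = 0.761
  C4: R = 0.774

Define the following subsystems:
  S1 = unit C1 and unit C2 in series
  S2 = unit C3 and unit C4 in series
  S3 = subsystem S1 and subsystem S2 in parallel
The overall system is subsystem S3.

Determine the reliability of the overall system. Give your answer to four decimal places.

0.8835

Series (C1 and C2): 0.763000 × 0.939000 = 0.716457
Series (C3 and C4): 0.761000 × 0.774000 = 0.589014
Parallel ([0.716457] and [0.589014]): 1 − (1 − 0.716457)(1 − 0.589014) = 0.8835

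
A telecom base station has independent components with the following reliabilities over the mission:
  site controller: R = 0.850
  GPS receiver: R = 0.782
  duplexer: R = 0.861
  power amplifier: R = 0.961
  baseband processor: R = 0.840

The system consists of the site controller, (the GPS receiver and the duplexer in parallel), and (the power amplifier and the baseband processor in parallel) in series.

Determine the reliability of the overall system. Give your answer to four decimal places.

0.8191

Parallel (GPS receiver and duplexer): 1 − (1 − 0.782000)(1 − 0.861000) = 0.969698
Parallel (power amplifier and baseband processor): 1 − (1 − 0.961000)(1 − 0.840000) = 0.993760
Series (site controller, [0.969698], and [0.993760]): 0.850000 × 0.969698 × 0.993760 = 0.8191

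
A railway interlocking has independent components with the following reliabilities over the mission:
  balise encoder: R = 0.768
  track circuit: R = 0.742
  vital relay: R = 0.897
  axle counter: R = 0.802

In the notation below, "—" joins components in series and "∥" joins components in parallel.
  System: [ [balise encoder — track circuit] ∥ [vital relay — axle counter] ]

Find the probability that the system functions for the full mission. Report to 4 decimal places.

0.8793

Series (balise encoder and track circuit): 0.768000 × 0.742000 = 0.569856
Series (vital relay and axle counter): 0.897000 × 0.802000 = 0.719394
Parallel ([0.569856] and [0.719394]): 1 − (1 − 0.569856)(1 − 0.719394) = 0.8793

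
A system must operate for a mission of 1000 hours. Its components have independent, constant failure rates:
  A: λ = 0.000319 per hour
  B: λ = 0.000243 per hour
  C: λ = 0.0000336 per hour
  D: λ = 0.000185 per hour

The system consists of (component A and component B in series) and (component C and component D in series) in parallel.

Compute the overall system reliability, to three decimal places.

0.916

R(A) = exp(−0.000319 × 1000) = 0.72688
R(B) = exp(−0.000243 × 1000) = 0.78427
R(C) = exp(−0.0000336 × 1000) = 0.96696
R(D) = exp(−0.000185 × 1000) = 0.83110
Series (A and B): 0.72688 × 0.78427 = 0.57007
Series (C and D): 0.96696 × 0.83110 = 0.80364
Parallel ([0.57007] and [0.80364]): 1 − (1 − 0.57007)(1 − 0.80364) = 0.916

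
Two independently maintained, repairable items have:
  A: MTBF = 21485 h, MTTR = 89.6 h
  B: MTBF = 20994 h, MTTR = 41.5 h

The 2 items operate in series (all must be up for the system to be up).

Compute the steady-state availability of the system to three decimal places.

0.994

A(A) = MTBF/(MTBF+MTTR) = 21485/(21485+89.6) = 0.995847
A(B) = MTBF/(MTBF+MTTR) = 20994/(20994+41.5) = 0.998027
Series availability: 0.995847 × 0.998027 = 0.994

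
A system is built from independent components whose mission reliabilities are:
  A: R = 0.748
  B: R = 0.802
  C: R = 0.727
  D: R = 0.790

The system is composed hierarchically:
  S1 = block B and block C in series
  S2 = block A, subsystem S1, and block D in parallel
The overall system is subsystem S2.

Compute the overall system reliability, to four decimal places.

0.9779

Series (B and C): 0.802000 × 0.727000 = 0.583054
Parallel (A, [0.583054], and D): 1 − (1 − 0.748000)(1 − 0.583054)(1 − 0.790000) = 0.9779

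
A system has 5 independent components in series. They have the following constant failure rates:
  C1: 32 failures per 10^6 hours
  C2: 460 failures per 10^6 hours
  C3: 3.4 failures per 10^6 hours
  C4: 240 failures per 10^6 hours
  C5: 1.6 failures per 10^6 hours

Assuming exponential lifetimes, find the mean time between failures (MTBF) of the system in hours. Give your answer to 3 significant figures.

1360

Series of exponential components: λ_sys = Σ λ_i
λ_sys = 0.000032 + 0.00046 + 0.0000034 + 0.00024 + 0.0000016 = 7.3700e-04 /h
MTBF = 1 / λ_sys = 1360 h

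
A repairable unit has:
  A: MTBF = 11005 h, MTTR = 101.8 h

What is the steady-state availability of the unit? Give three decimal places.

A(A) = MTBF/(MTBF+MTTR) = 11005/(11005+101.8) = 0.991

0.991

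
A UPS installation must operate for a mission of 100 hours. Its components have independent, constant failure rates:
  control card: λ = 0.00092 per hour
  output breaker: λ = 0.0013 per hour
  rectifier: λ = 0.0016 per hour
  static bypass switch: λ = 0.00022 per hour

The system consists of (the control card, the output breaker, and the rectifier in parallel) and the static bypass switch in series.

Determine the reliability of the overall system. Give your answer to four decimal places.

R(control card) = exp(−0.00092 × 100) = 0.912105
R(output breaker) = exp(−0.0013 × 100) = 0.878095
R(rectifier) = exp(−0.0016 × 100) = 0.852144
R(static bypass switch) = exp(−0.00022 × 100) = 0.978240
Parallel (control card, output breaker, and rectifier): 1 − (1 − 0.912105)(1 − 0.878095)(1 − 0.852144) = 0.998416
Series ([0.998416] and static bypass switch): 0.998416 × 0.978240 = 0.9767

0.9767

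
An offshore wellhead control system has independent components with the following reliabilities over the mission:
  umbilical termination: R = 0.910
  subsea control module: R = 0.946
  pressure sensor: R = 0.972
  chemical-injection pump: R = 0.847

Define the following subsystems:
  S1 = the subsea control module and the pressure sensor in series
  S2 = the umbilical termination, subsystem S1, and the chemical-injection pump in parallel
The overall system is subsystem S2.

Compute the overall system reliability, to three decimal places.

0.999

Series (subsea control module and pressure sensor): 0.94600 × 0.97200 = 0.91951
Parallel (umbilical termination, [0.91951], and chemical-injection pump): 1 − (1 − 0.91000)(1 − 0.91951)(1 − 0.84700) = 0.999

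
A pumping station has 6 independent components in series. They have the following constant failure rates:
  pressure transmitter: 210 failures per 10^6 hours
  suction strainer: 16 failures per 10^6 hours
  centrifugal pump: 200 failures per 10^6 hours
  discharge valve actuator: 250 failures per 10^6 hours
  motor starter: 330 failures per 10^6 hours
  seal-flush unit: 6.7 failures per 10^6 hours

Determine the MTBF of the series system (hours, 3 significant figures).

987

Series of exponential components: λ_sys = Σ λ_i
λ_sys = 0.00021 + 0.000016 + 0.00020 + 0.00025 + 0.00033 + 0.0000067 = 1.0127e-03 /h
MTBF = 1 / λ_sys = 987 h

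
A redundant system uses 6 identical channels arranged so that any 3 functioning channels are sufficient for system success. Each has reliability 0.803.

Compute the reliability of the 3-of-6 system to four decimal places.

0.9839

R = Σ_{i=3}^{6} C(6,i) p^i (1−p)^{6−i} with p = 0.803
C(6,3)·0.803^3·0.197^3 = 0.079173
C(6,4)·0.803^4·0.197^2 = 0.242039
C(6,5)·0.803^5·0.197^1 = 0.394635
C(6,6)·0.803^6·0.197^0 = 0.268098
Sum = 0.9839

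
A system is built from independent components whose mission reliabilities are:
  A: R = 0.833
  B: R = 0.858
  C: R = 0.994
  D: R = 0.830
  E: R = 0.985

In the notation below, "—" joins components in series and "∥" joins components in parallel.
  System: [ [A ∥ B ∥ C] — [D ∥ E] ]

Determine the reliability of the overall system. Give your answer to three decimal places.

0.997

Parallel (A, B, and C): 1 − (1 − 0.83300)(1 − 0.85800)(1 − 0.99400) = 0.99986
Parallel (D and E): 1 − (1 − 0.83000)(1 − 0.98500) = 0.99745
Series ([0.99986] and [0.99745]): 0.99986 × 0.99745 = 0.997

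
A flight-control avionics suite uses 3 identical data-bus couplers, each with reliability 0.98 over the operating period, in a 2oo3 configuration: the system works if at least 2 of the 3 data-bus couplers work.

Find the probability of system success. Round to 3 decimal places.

R = Σ_{i=2}^{3} C(3,i) p^i (1−p)^{3−i} with p = 0.98
C(3,2)·0.98^2·0.02^1 = 0.05762
C(3,3)·0.98^3·0.02^0 = 0.94119
Sum = 0.999

0.999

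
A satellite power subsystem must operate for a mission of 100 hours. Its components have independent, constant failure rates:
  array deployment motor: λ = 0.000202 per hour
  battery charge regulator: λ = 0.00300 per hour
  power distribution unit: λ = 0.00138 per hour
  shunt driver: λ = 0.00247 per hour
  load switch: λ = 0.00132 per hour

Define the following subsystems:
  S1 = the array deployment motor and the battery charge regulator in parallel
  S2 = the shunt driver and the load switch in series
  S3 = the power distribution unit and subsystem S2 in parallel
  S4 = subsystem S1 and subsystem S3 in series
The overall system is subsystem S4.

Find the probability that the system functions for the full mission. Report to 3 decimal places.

R(array deployment motor) = exp(−0.000202 × 100) = 0.98000
R(battery charge regulator) = exp(−0.00300 × 100) = 0.74082
R(power distribution unit) = exp(−0.00138 × 100) = 0.87110
R(shunt driver) = exp(−0.00247 × 100) = 0.78114
R(load switch) = exp(−0.00132 × 100) = 0.87634
Parallel (array deployment motor and battery charge regulator): 1 − (1 − 0.98000)(1 − 0.74082) = 0.99482
Series (shunt driver and load switch): 0.78114 × 0.87634 = 0.68454
Parallel (power distribution unit and [0.68454]): 1 − (1 − 0.87110)(1 − 0.68454) = 0.95934
Series ([0.99482] and [0.95934]): 0.99482 × 0.95934 = 0.954

0.954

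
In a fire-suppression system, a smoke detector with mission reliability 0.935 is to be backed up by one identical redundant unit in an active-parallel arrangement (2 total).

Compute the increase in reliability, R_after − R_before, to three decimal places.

0.061

R_before = 0.935
R_after = 1 − (1 − 0.935)^2 = 0.996
ΔR = 0.996 − 0.935 = 0.061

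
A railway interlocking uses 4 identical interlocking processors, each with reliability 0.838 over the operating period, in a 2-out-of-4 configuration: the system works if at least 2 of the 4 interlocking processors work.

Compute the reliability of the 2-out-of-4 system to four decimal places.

0.9851

R = Σ_{i=2}^{4} C(4,i) p^i (1−p)^{4−i} with p = 0.838
C(4,2)·0.838^2·0.162^2 = 0.110578
C(4,3)·0.838^3·0.162^1 = 0.381335
C(4,4)·0.838^4·0.162^0 = 0.493147
Sum = 0.9851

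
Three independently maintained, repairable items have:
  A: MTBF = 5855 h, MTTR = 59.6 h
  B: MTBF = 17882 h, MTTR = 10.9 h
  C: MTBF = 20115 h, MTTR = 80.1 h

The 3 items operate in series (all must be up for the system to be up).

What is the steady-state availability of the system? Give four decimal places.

0.9854

A(A) = MTBF/(MTBF+MTTR) = 5855/(5855+59.6) = 0.989923
A(B) = MTBF/(MTBF+MTTR) = 17882/(17882+10.9) = 0.999391
A(C) = MTBF/(MTBF+MTTR) = 20115/(20115+80.1) = 0.996034
Series availability: 0.989923 × 0.999391 × 0.996034 = 0.9854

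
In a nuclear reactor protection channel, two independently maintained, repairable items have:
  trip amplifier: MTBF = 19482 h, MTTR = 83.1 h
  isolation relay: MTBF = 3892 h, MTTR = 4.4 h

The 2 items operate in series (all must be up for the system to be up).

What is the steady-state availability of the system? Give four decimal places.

A(trip amplifier) = MTBF/(MTBF+MTTR) = 19482/(19482+83.1) = 0.995753
A(isolation relay) = MTBF/(MTBF+MTTR) = 3892/(3892+4.4) = 0.998871
Series availability: 0.995753 × 0.998871 = 0.9946

0.9946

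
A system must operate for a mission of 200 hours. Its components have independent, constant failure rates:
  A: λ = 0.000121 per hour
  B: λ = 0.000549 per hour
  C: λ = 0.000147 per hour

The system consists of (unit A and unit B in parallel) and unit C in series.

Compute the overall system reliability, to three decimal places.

R(A) = exp(−0.000121 × 200) = 0.97609
R(B) = exp(−0.000549 × 200) = 0.89601
R(C) = exp(−0.000147 × 200) = 0.97103
Parallel (A and B): 1 − (1 − 0.97609)(1 − 0.89601) = 0.99751
Series ([0.99751] and C): 0.99751 × 0.97103 = 0.969

0.969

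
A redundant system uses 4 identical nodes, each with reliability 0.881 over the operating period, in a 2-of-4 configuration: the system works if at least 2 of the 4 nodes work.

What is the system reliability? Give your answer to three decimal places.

R = Σ_{i=2}^{4} C(4,i) p^i (1−p)^{4−i} with p = 0.881
C(4,2)·0.881^2·0.119^2 = 0.06595
C(4,3)·0.881^3·0.119^1 = 0.32549
C(4,4)·0.881^4·0.119^0 = 0.60243
Sum = 0.994

0.994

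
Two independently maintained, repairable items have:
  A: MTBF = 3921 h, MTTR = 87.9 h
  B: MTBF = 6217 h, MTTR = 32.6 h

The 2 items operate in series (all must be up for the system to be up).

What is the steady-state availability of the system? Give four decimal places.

A(A) = MTBF/(MTBF+MTTR) = 3921/(3921+87.9) = 0.978074
A(B) = MTBF/(MTBF+MTTR) = 6217/(6217+32.6) = 0.994784
Series availability: 0.978074 × 0.994784 = 0.9730

0.9730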